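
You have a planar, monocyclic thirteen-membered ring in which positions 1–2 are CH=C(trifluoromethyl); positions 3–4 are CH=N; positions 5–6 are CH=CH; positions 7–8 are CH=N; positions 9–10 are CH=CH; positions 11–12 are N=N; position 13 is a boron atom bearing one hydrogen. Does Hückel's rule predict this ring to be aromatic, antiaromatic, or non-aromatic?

Check conjugation: every atom in a ring double bond is sp² and brings one electron to the p orbital; the doubly-bonded nitrogens are pyridine-type — their lone pairs lie in the ring plane, leaving one electron in the p orbital; the boron has an empty p orbital — every position has a p orbital, so the cyclic π system is continuous.
Tallying contributions gives 6 × 2 = 12 from the double-bond units + 0 from the BH atom = 12.
12 is a 4n count (n = 3), so the planar conjugated ring is antiaromatic.

Antiaromatic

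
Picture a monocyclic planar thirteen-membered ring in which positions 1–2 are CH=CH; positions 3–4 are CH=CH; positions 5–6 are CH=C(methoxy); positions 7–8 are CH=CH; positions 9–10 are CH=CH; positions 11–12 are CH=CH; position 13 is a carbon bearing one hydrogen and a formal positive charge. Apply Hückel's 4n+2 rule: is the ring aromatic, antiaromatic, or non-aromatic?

Check conjugation: every atom in a ring double bond is sp² and brings one electron to the p orbital; the carbocation has an empty p orbital — every position has a p orbital, so the cyclic π system is continuous.
Tallying contributions gives 6 × 2 = 12 from the double-bond units + 0 from the CH(+) atom = 12.
12 is a 4n count (n = 3), so the planar conjugated ring is antiaromatic.

Antiaromatic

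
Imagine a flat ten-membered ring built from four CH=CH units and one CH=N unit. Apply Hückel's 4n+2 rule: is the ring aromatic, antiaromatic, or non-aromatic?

Check conjugation: the double-bond atoms are sp², each contributing one p electron; the doubly-bonded nitrogens are pyridine-type — their lone pairs lie in the ring plane, leaving one electron in the p orbital — every position has a p orbital, so the cyclic π system is continuous.
Tallying contributions gives 5 × 2 = 10 from the 5 double-bond units.
Since 10 = 4·2 + 2, the ring meets the 4n+2 criterion.

Aromatic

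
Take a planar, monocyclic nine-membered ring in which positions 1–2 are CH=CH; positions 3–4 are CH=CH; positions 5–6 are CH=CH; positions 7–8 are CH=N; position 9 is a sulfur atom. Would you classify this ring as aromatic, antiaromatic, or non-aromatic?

Aromatic

Check conjugation: every atom in a ring double bond is sp² and brings one electron to the p orbital; each sp² =N– keeps its lone pair in-plane and puts one electron into the π system; the sulfur donates one lone pair from its p orbital — every position has a p orbital, so the cyclic π system is continuous.
Counting π electrons: 4 × 2 = 8 from the double-bond units + 2 from the S atom = 10.
With 10 π electrons (n = 2), the Hückel 4n+2 condition holds.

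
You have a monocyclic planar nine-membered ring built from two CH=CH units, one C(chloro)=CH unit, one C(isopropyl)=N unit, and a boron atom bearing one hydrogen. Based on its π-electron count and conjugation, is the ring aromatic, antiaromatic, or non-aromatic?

Check conjugation: every atom in a ring double bond is sp² and brings one electron to the p orbital; each sp² =N– keeps its lone pair in-plane and puts one electron into the π system; the boron has an empty p orbital — every position has a p orbital, so the cyclic π system is continuous.
Adding the contributions, 4 × 2 = 8 from the double-bond units + 0 from the BH atom = 8.
8 is a 4n count (n = 2), so the planar conjugated ring is antiaromatic.

Antiaromatic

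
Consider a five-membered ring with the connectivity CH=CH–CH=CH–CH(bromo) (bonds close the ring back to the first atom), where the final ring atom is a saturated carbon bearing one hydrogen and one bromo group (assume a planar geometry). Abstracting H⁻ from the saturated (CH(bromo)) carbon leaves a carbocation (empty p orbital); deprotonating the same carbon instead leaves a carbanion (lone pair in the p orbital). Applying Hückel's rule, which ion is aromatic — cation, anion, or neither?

In both ions every ring atom is sp² and contributes a p orbital, so both rings are fully conjugated.
Cation: 2 × 2 + 0 = 4 π electrons → 4(1), antiaromatic.
Anion: 2 × 2 + 2 = 6 π electrons → 4(1)+2, aromatic.

The anion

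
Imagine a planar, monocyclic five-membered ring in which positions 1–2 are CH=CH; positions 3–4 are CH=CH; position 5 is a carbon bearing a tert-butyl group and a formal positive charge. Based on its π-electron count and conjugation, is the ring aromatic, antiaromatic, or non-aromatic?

Check conjugation: every atom in a ring double bond is sp² and brings one electron to the p orbital; the carbocation has an empty p orbital — every position has a p orbital, so the cyclic π system is continuous.
π-electron count: 2 × 2 = 4 from the double-bond units + 0 from the C(tert-butyl)(+) atom = 4.
With 4 = 4·1 π electrons, Hückel's rule classifies the planar ring as antiaromatic.

Antiaromatic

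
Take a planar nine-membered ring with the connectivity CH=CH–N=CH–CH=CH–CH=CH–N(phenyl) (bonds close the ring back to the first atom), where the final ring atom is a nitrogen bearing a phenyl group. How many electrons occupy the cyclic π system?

The p orbitals form a continuous loop: every atom in a ring double bond is sp² and brings one electron to the p orbital; the doubly-bonded nitrogens are pyridine-type — their lone pairs lie in the ring plane, leaving one electron in the p orbital; the pyrrole-type nitrogen donates its lone pair from the p orbital. The ring is fully conjugated.
Tallying contributions gives 4 × 2 = 8 from the double-bond units + 2 from the N(phenyl) atom = 10.

10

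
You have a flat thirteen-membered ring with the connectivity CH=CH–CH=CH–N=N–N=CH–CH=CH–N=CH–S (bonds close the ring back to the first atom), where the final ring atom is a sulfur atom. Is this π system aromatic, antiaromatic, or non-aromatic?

All ring atoms are sp² and supply a p orbital to the ring (every atom in a ring double bond is sp² and brings one electron to the p orbital; the doubly-bonded nitrogens are pyridine-type — their lone pairs lie in the ring plane, leaving one electron in the p orbital; the sulfur donates one lone pair from its p orbital); the conjugation is uninterrupted.
Counting π electrons: 6 × 2 = 12 from the double-bond units + 2 from the S atom = 14.
That gives a 4n+2 count (14, n = 3).

Aromatic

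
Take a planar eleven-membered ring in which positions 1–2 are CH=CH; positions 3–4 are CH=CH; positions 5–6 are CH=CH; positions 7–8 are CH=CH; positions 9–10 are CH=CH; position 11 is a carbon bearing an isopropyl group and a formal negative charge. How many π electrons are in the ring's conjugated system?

12

All ring atoms are sp² and supply a p orbital to the ring (every atom in a ring double bond is sp² and brings one electron to the p orbital; the carbanion's lone pair occupies the p orbital); the conjugation is uninterrupted.
π-electron count: 5 × 2 = 10 from the double-bond units + 2 from the C(isopropyl)(-) atom = 12.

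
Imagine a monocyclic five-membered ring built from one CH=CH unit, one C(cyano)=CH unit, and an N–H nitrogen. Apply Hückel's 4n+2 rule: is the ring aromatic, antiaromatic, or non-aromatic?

Check conjugation: the double-bond atoms are sp², each contributing one p electron; the pyrrole-type nitrogen donates its lone pair from the p orbital — every position has a p orbital, so the cyclic π system is continuous.
π-electron count: 2 × 2 = 4 from the double-bond units + 2 from the NH atom = 6.
Since 6 = 4·1 + 2, the ring meets the 4n+2 criterion.

Aromatic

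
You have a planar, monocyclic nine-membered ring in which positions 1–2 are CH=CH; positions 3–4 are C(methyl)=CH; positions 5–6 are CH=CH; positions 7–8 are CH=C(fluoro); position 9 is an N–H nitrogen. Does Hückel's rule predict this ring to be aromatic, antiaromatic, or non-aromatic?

The p orbitals form a continuous loop: the double-bond atoms are sp², each contributing one p electron; the pyrrole-type nitrogen donates its lone pair from the p orbital. The ring is fully conjugated.
Counting π electrons: 4 × 2 = 8 from the double-bond units + 2 from the NH atom = 10.
10 = 4(2) + 2, which satisfies Hückel's 4n+2 rule.

Aromatic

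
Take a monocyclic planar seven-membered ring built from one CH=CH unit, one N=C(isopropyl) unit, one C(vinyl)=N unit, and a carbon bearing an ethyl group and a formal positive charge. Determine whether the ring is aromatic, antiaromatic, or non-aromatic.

Aromatic

Check conjugation: each doubly-bonded ring atom is sp² with one p-orbital electron; the doubly-bonded nitrogens are pyridine-type — their lone pairs lie in the ring plane, leaving one electron in the p orbital; the carbocation has an empty p orbital — every position has a p orbital, so the cyclic π system is continuous.
Counting π electrons: 3 × 2 = 6 from the double-bond units + 0 from the C(ethyl)(+) atom = 6.
With 6 π electrons (n = 1), the Hückel 4n+2 condition holds.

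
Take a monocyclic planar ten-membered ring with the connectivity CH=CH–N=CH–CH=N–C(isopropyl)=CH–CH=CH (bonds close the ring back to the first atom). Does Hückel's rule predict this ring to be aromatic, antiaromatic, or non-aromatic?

Aromatic

Every ring atom contributes a p orbital perpendicular to the ring (every atom in a ring double bond is sp² and brings one electron to the p orbital; the doubly-bonded nitrogens are pyridine-type — their lone pairs lie in the ring plane, leaving one electron in the p orbital), so the π system is cyclic and fully conjugated.
π-electron count: 5 × 2 = 10 from the 5 double-bond units.
Since 10 = 4·2 + 2, the ring meets the 4n+2 criterion.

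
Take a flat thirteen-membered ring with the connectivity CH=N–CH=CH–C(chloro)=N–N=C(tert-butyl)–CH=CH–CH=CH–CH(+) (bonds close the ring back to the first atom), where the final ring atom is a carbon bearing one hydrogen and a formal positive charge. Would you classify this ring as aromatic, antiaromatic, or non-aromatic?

Check conjugation: each doubly-bonded ring atom is sp² with one p-orbital electron; the doubly-bonded nitrogens are pyridine-type — their lone pairs lie in the ring plane, leaving one electron in the p orbital; the carbocation has an empty p orbital — every position has a p orbital, so the cyclic π system is continuous.
Adding the contributions, 6 × 2 = 12 from the double-bond units + 0 from the CH(+) atom = 12.
A 4n π count (12, n = 3) in a planar conjugated ring means antiaromatic.

Antiaromatic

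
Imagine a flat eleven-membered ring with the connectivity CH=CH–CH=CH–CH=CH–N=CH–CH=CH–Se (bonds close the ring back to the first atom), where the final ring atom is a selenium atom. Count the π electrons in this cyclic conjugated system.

Every ring atom contributes a p orbital perpendicular to the ring (every atom in a ring double bond is sp² and brings one electron to the p orbital; the doubly-bonded nitrogens are pyridine-type — their lone pairs lie in the ring plane, leaving one electron in the p orbital; the selenium donates one lone pair from its p orbital), so the π system is cyclic and fully conjugated.
Counting π electrons: 5 × 2 = 10 from the double-bond units + 2 from the Se atom = 12.

12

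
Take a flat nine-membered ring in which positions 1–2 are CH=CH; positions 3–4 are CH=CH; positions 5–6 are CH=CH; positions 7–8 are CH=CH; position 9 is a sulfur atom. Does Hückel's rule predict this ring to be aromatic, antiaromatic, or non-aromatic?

Aromatic

Check conjugation: each doubly-bonded ring atom is sp² with one p-orbital electron; the sulfur donates one lone pair from its p orbital — every position has a p orbital, so the cyclic π system is continuous.
π-electron count: 4 × 2 = 8 from the double-bond units + 2 from the S atom = 10.
That gives a 4n+2 count (10, n = 2).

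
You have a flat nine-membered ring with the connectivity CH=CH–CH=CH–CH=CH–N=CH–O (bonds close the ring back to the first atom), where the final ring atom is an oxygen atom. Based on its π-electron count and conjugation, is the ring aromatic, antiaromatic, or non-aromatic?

All ring atoms are sp² and supply a p orbital to the ring (every atom in a ring double bond is sp² and brings one electron to the p orbital; the doubly-bonded nitrogens are pyridine-type — their lone pairs lie in the ring plane, leaving one electron in the p orbital; the oxygen donates one lone pair from its p orbital); the conjugation is uninterrupted.
π-electron count: 4 × 2 = 8 from the double-bond units + 2 from the O atom = 10.
That gives a 4n+2 count (10, n = 2).

Aromatic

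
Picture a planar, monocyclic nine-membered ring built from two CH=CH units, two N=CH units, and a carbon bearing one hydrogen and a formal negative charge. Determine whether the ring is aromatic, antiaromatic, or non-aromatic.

Aromatic

All ring atoms are sp² and supply a p orbital to the ring (the double-bond atoms are sp², each contributing one p electron; each sp² =N– keeps its lone pair in-plane and puts one electron into the π system; the carbanion's lone pair occupies the p orbital); the conjugation is uninterrupted.
Counting π electrons: 4 × 2 = 8 from the double-bond units + 2 from the CH(-) atom = 10.
With 10 π electrons (n = 2), the Hückel 4n+2 condition holds.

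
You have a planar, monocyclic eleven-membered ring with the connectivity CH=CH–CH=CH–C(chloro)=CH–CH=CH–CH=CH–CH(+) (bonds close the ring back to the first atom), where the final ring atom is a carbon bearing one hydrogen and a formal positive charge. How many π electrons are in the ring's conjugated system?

Every ring atom contributes a p orbital perpendicular to the ring (each doubly-bonded ring atom is sp² with one p-orbital electron; the carbocation has an empty p orbital), so the π system is cyclic and fully conjugated.
Adding the contributions, 5 × 2 = 10 from the double-bond units + 0 from the CH(+) atom = 10.

10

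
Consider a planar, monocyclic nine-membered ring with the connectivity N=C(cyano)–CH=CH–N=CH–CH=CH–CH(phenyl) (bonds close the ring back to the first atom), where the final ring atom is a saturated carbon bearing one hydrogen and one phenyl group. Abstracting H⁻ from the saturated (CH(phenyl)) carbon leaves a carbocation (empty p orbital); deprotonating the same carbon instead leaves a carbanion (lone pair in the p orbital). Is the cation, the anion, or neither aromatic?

Both ions have a continuous loop of p orbitals — each ring atom is sp².
Cation: 4 × 2 + 0 = 8 π electrons → 4(2), antiaromatic.
Anion: 4 × 2 + 2 = 10 π electrons → 4(2)+2, aromatic.

The anion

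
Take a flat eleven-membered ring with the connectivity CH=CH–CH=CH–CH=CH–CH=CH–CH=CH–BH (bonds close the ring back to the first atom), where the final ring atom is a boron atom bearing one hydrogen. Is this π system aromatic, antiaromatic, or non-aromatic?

Aromatic

All ring atoms are sp² and supply a p orbital to the ring (the double-bond atoms are sp², each contributing one p electron; the boron has an empty p orbital); the conjugation is uninterrupted.
Adding the contributions, 5 × 2 = 10 from the double-bond units + 0 from the BH atom = 10.
10 = 4(2) + 2, which satisfies Hückel's 4n+2 rule.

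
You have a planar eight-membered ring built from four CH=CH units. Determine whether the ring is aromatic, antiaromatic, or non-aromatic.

The p orbitals form a continuous loop: every atom in a ring double bond is sp² and brings one electron to the p orbital. The ring is fully conjugated.
Counting π electrons: 4 × 2 = 8 from the 4 double-bond units.
8 = 4(2); a planar, fully conjugated 4n system is antiaromatic.
(This ring is cyclooctatetraene.)

Antiaromatic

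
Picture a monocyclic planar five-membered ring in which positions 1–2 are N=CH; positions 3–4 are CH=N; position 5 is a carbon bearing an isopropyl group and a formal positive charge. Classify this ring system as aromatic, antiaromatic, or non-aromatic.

Antiaromatic

The p orbitals form a continuous loop: each doubly-bonded ring atom is sp² with one p-orbital electron; each sp² =N– keeps its lone pair in-plane and puts one electron into the π system; the carbocation has an empty p orbital. The ring is fully conjugated.
Tallying contributions gives 2 × 2 = 4 from the double-bond units + 0 from the C(isopropyl)(+) atom = 4.
A 4n π count (4, n = 1) in a planar conjugated ring means antiaromatic.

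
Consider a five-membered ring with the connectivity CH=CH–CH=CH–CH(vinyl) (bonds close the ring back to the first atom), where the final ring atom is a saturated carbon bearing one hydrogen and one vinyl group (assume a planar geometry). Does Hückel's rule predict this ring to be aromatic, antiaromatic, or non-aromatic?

Because that saturated carbon is sp³ and has no p orbital in the ring π system at the CH(vinyl) position, the π system cannot extend all the way around the ring.
A ring that is not fully conjugated cannot be aromatic or antiaromatic regardless of its π-electron count.

Non-aromatic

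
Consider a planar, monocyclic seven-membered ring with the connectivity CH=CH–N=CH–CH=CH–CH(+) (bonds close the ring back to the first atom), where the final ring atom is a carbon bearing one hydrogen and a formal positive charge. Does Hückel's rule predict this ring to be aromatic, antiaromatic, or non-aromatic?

Check conjugation: every atom in a ring double bond is sp² and brings one electron to the p orbital; each =N– nitrogen is pyridine-type (lone pair in the sp² plane, one electron in the p orbital); the carbocation has an empty p orbital — every position has a p orbital, so the cyclic π system is continuous.
Tallying contributions gives 3 × 2 = 6 from the double-bond units + 0 from the CH(+) atom = 6.
6 = 4(1) + 2, which satisfies Hückel's 4n+2 rule.

Aromatic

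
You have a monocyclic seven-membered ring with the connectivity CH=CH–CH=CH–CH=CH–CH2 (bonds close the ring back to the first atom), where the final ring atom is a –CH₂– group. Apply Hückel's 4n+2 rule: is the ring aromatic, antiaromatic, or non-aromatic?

Non-aromatic

The CH2 position has four σ bonds — the tetrahedral CH₂ carbon is sp³ and has no p orbital in the ring π system — so the cyclic conjugation is interrupted.
Hückel's rule only applies to fully conjugated rings, so this one is simply non-aromatic.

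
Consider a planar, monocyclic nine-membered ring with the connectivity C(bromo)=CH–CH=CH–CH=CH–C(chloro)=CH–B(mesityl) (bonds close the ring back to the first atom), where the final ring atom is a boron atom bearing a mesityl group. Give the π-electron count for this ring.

8

Check conjugation: every atom in a ring double bond is sp² and brings one electron to the p orbital; the boron has an empty p orbital — every position has a p orbital, so the cyclic π system is continuous.
Counting π electrons: 4 × 2 = 8 from the double-bond units + 0 from the B(mesityl) atom = 8.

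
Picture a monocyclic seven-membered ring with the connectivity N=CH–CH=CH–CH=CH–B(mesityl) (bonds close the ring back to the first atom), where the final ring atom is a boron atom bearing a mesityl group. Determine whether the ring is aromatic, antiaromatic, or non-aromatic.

All ring atoms are sp² and supply a p orbital to the ring (every atom in a ring double bond is sp² and brings one electron to the p orbital; each sp² =N– keeps its lone pair in-plane and puts one electron into the π system; the boron has an empty p orbital); the conjugation is uninterrupted.
Adding the contributions, 3 × 2 = 6 from the double-bond units + 0 from the B(mesityl) atom = 6.
6 = 4(1) + 2, which satisfies Hückel's 4n+2 rule.

Aromatic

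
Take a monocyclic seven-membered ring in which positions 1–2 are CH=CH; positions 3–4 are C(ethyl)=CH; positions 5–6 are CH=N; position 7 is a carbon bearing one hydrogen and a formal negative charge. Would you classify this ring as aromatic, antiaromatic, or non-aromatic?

Antiaromatic

Every ring atom contributes a p orbital perpendicular to the ring (each doubly-bonded ring atom is sp² with one p-orbital electron; the doubly-bonded nitrogens are pyridine-type — their lone pairs lie in the ring plane, leaving one electron in the p orbital; the carbanion's lone pair occupies the p orbital), so the π system is cyclic and fully conjugated.
π-electron count: 3 × 2 = 6 from the double-bond units + 2 from the CH(-) atom = 8.
A 4n π count (8, n = 2) in a planar conjugated ring means antiaromatic.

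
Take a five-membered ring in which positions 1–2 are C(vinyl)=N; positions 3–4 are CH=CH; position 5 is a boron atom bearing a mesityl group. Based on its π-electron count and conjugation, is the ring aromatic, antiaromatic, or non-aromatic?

All ring atoms are sp² and supply a p orbital to the ring (each doubly-bonded ring atom is sp² with one p-orbital electron; the doubly-bonded nitrogens are pyridine-type — their lone pairs lie in the ring plane, leaving one electron in the p orbital; the boron has an empty p orbital); the conjugation is uninterrupted.
Adding the contributions, 2 × 2 = 4 from the double-bond units + 0 from the B(mesityl) atom = 4.
4 is a 4n count (n = 1), so the planar conjugated ring is antiaromatic.

Antiaromatic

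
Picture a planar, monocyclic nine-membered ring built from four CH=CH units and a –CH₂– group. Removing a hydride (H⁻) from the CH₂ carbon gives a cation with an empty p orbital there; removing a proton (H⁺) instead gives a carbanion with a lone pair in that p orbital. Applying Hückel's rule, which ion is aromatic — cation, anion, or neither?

The anion

In either ion the ring is fully conjugated: every atom, including the new sp² carbon, supplies a p orbital.
Cation: 4 × 2 + 0 = 8 π electrons → 4(2), antiaromatic.
Anion: 4 × 2 + 2 = 10 π electrons → 4(2)+2, aromatic.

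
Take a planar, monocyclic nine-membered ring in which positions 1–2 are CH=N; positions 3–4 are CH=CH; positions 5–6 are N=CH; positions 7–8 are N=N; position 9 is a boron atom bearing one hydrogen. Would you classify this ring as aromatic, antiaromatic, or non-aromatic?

The p orbitals form a continuous loop: each doubly-bonded ring atom is sp² with one p-orbital electron; each =N– nitrogen is pyridine-type (lone pair in the sp² plane, one electron in the p orbital); the boron has an empty p orbital. The ring is fully conjugated.
Adding the contributions, 4 × 2 = 8 from the double-bond units + 0 from the BH atom = 8.
With 8 = 4·2 π electrons, Hückel's rule classifies the planar ring as antiaromatic.

Antiaromatic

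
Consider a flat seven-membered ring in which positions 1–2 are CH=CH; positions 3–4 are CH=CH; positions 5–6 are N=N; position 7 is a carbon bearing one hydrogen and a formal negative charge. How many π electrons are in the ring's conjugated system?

8

Every ring atom contributes a p orbital perpendicular to the ring (the double-bond atoms are sp², each contributing one p electron; each =N– nitrogen is pyridine-type (lone pair in the sp² plane, one electron in the p orbital); the carbanion's lone pair occupies the p orbital), so the π system is cyclic and fully conjugated.
Tallying contributions gives 3 × 2 = 6 from the double-bond units + 2 from the CH(-) atom = 8.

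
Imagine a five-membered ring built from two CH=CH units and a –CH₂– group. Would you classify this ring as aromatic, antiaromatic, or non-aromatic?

Because the tetrahedral CH₂ carbon is sp³ and has no p orbital in the ring π system at the CH2 position, the π system cannot extend all the way around the ring.
Without a continuous loop of overlapping p orbitals the Hückel electron count never comes into play.

Non-aromatic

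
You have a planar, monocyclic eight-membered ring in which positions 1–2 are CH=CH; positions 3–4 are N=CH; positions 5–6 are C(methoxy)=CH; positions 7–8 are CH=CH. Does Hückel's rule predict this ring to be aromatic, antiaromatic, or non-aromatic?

The p orbitals form a continuous loop: each doubly-bonded ring atom is sp² with one p-orbital electron; each sp² =N– keeps its lone pair in-plane and puts one electron into the π system. The ring is fully conjugated.
Counting π electrons: 4 × 2 = 8 from the 4 double-bond units.
8 = 4(2); a planar, fully conjugated 4n system is antiaromatic.

Antiaromatic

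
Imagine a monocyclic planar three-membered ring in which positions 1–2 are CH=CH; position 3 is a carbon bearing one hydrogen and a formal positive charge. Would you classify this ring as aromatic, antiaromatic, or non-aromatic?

The p orbitals form a continuous loop: the double-bond atoms are sp², each contributing one p electron; the carbocation has an empty p orbital. The ring is fully conjugated.
Adding the contributions, 1 × 2 = 2 from the double-bond unit + 0 from the CH(+) atom = 2.
That gives a 4n+2 count (2, n = 0).

Aromatic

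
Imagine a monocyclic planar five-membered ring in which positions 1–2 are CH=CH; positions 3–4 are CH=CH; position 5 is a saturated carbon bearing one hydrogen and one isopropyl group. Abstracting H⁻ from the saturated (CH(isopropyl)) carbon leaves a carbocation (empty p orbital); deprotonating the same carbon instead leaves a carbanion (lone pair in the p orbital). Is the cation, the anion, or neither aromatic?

Both ions have a continuous loop of p orbitals — each ring atom is sp².
Cation: 2 × 2 + 0 = 4 π electrons → 4(1), antiaromatic.
Anion: 2 × 2 + 2 = 6 π electrons → 4(1)+2, aromatic.

The anion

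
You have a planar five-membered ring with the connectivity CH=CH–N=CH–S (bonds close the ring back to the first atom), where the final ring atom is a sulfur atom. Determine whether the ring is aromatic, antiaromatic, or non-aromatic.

Aromatic

The p orbitals form a continuous loop: every atom in a ring double bond is sp² and brings one electron to the p orbital; each =N– nitrogen is pyridine-type (lone pair in the sp² plane, one electron in the p orbital); the sulfur donates one lone pair from its p orbital. The ring is fully conjugated.
π-electron count: 2 × 2 = 4 from the double-bond units + 2 from the S atom = 6.
That gives a 4n+2 count (6, n = 1).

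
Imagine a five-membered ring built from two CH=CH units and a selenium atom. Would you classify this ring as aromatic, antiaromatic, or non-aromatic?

Aromatic

The p orbitals form a continuous loop: each doubly-bonded ring atom is sp² with one p-orbital electron; the selenium donates one lone pair from its p orbital. The ring is fully conjugated.
Tallying contributions gives 2 × 2 = 4 from the double-bond units + 2 from the Se atom = 6.
6 = 4(1) + 2, which satisfies Hückel's 4n+2 rule.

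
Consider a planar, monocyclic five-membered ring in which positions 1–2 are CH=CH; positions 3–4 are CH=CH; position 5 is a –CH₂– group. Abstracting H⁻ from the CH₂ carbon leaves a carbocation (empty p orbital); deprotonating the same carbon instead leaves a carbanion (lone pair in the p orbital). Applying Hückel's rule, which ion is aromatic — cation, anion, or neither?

Both ions have a continuous loop of p orbitals — each ring atom is sp².
Cation: 2 × 2 + 0 = 4 π electrons → 4(1), antiaromatic.
Anion: 2 × 2 + 2 = 6 π electrons → 4(1)+2, aromatic.

The anion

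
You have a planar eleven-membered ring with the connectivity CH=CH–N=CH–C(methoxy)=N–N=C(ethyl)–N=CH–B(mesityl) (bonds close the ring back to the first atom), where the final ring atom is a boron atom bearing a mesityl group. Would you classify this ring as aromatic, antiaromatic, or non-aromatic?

Aromatic

Every ring atom contributes a p orbital perpendicular to the ring (each doubly-bonded ring atom is sp² with one p-orbital electron; each sp² =N– keeps its lone pair in-plane and puts one electron into the π system; the boron has an empty p orbital), so the π system is cyclic and fully conjugated.
Adding the contributions, 5 × 2 = 10 from the double-bond units + 0 from the B(mesityl) atom = 10.
Since 10 = 4·2 + 2, the ring meets the 4n+2 criterion.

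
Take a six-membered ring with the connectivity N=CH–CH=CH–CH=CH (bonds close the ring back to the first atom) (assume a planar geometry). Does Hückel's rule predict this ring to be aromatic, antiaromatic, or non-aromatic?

Aromatic

Check conjugation: the double-bond atoms are sp², each contributing one p electron; each =N– nitrogen is pyridine-type (lone pair in the sp² plane, one electron in the p orbital) — every position has a p orbital, so the cyclic π system is continuous.
Adding the contributions, 3 × 2 = 6 from the 3 double-bond units.
That gives a 4n+2 count (6, n = 1).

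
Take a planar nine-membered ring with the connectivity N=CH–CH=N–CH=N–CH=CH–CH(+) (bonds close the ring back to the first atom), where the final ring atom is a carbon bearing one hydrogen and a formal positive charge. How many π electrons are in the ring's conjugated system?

8

Check conjugation: every atom in a ring double bond is sp² and brings one electron to the p orbital; each sp² =N– keeps its lone pair in-plane and puts one electron into the π system; the carbocation has an empty p orbital — every position has a p orbital, so the cyclic π system is continuous.
Tallying contributions gives 4 × 2 = 8 from the double-bond units + 0 from the CH(+) atom = 8.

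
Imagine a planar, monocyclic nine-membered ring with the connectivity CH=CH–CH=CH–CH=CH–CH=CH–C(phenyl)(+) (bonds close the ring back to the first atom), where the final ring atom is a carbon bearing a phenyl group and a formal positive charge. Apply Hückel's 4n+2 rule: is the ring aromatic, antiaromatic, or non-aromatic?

Antiaromatic

All ring atoms are sp² and supply a p orbital to the ring (the double-bond atoms are sp², each contributing one p electron; the carbocation has an empty p orbital); the conjugation is uninterrupted.
Tallying contributions gives 4 × 2 = 8 from the double-bond units + 0 from the C(phenyl)(+) atom = 8.
8 is a 4n count (n = 2), so the planar conjugated ring is antiaromatic.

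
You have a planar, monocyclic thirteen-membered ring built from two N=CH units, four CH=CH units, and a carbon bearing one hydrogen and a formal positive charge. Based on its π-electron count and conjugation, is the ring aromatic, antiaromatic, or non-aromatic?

Antiaromatic

Check conjugation: the double-bond atoms are sp², each contributing one p electron; the doubly-bonded nitrogens are pyridine-type — their lone pairs lie in the ring plane, leaving one electron in the p orbital; the carbocation has an empty p orbital — every position has a p orbital, so the cyclic π system is continuous.
Counting π electrons: 6 × 2 = 12 from the double-bond units + 0 from the CH(+) atom = 12.
With 12 = 4·3 π electrons, Hückel's rule classifies the planar ring as antiaromatic.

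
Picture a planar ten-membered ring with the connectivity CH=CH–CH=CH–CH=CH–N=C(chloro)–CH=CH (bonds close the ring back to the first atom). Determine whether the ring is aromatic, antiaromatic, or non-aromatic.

Aromatic

The p orbitals form a continuous loop: every atom in a ring double bond is sp² and brings one electron to the p orbital; each =N– nitrogen is pyridine-type (lone pair in the sp² plane, one electron in the p orbital). The ring is fully conjugated.
Counting π electrons: 5 × 2 = 10 from the 5 double-bond units.
Since 10 = 4·2 + 2, the ring meets the 4n+2 criterion.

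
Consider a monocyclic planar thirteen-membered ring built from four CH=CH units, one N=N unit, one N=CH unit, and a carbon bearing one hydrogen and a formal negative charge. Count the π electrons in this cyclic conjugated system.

14

Check conjugation: every atom in a ring double bond is sp² and brings one electron to the p orbital; the doubly-bonded nitrogens are pyridine-type — their lone pairs lie in the ring plane, leaving one electron in the p orbital; the carbanion's lone pair occupies the p orbital — every position has a p orbital, so the cyclic π system is continuous.
Counting π electrons: 6 × 2 = 12 from the double-bond units + 2 from the CH(-) atom = 14.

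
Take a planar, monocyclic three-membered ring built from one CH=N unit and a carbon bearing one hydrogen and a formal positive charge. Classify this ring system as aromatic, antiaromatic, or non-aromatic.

Check conjugation: the double-bond atoms are sp², each contributing one p electron; each sp² =N– keeps its lone pair in-plane and puts one electron into the π system; the carbocation has an empty p orbital — every position has a p orbital, so the cyclic π system is continuous.
Counting π electrons: 1 × 2 = 2 from the double-bond unit + 0 from the CH(+) atom = 2.
That gives a 4n+2 count (2, n = 0).

Aromatic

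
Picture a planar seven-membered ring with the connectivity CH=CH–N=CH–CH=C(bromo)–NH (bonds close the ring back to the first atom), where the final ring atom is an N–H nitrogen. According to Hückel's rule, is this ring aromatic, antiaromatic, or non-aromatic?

Antiaromatic

Check conjugation: each doubly-bonded ring atom is sp² with one p-orbital electron; the doubly-bonded nitrogens are pyridine-type — their lone pairs lie in the ring plane, leaving one electron in the p orbital; the pyrrole-type nitrogen donates its lone pair from the p orbital — every position has a p orbital, so the cyclic π system is continuous.
Tallying contributions gives 3 × 2 = 6 from the double-bond units + 2 from the NH atom = 8.
8 = 4(2); a planar, fully conjugated 4n system is antiaromatic.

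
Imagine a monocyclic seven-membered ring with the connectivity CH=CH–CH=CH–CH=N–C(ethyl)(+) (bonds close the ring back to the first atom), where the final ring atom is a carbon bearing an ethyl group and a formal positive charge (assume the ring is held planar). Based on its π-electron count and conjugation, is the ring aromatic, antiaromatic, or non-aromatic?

The p orbitals form a continuous loop: the double-bond atoms are sp², each contributing one p electron; each sp² =N– keeps its lone pair in-plane and puts one electron into the π system; the carbocation has an empty p orbital. The ring is fully conjugated.
π-electron count: 3 × 2 = 6 from the double-bond units + 0 from the C(ethyl)(+) atom = 6.
6 = 4(1) + 2, which satisfies Hückel's 4n+2 rule.

Aromatic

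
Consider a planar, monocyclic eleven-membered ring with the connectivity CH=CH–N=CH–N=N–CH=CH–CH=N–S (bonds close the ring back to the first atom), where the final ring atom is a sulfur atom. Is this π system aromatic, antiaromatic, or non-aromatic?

Antiaromatic

Check conjugation: each doubly-bonded ring atom is sp² with one p-orbital electron; each sp² =N– keeps its lone pair in-plane and puts one electron into the π system; the sulfur donates one lone pair from its p orbital — every position has a p orbital, so the cyclic π system is continuous.
Adding the contributions, 5 × 2 = 10 from the double-bond units + 2 from the S atom = 12.
12 is a 4n count (n = 3), so the planar conjugated ring is antiaromatic.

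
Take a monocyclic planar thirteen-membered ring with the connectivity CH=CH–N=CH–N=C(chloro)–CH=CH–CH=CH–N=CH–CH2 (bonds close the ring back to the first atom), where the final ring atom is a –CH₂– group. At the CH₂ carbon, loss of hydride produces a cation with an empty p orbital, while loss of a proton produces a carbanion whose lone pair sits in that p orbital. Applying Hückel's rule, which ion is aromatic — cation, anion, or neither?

The anion

Once that carbon is sp², every ring atom has a p orbital and both ions are fully conjugated.
Cation: 6 × 2 + 0 = 12 π electrons → 4(3), antiaromatic.
Anion: 6 × 2 + 2 = 14 π electrons → 4(3)+2, aromatic.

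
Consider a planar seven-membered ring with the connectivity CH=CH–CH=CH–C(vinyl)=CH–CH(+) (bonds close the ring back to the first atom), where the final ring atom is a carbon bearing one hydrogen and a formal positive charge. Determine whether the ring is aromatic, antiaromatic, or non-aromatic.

The p orbitals form a continuous loop: every atom in a ring double bond is sp² and brings one electron to the p orbital; the carbocation has an empty p orbital. The ring is fully conjugated.
Counting π electrons: 3 × 2 = 6 from the double-bond units + 0 from the CH(+) atom = 6.
With 6 π electrons (n = 1), the Hückel 4n+2 condition holds.

Aromatic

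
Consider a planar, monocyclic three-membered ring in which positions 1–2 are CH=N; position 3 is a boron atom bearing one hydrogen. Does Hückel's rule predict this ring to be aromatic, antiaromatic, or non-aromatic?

Aromatic

The p orbitals form a continuous loop: the double-bond atoms are sp², each contributing one p electron; each =N– nitrogen is pyridine-type (lone pair in the sp² plane, one electron in the p orbital); the boron has an empty p orbital. The ring is fully conjugated.
Counting π electrons: 1 × 2 = 2 from the double-bond unit + 0 from the BH atom = 2.
Since 2 = 4·0 + 2, the ring meets the 4n+2 criterion.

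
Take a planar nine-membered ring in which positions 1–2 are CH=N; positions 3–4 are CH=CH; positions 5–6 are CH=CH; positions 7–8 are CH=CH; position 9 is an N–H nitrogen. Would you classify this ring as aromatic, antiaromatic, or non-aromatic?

Aromatic

All ring atoms are sp² and supply a p orbital to the ring (the double-bond atoms are sp², each contributing one p electron; each sp² =N– keeps its lone pair in-plane and puts one electron into the π system; the pyrrole-type nitrogen donates its lone pair from the p orbital); the conjugation is uninterrupted.
Tallying contributions gives 4 × 2 = 8 from the double-bond units + 2 from the NH atom = 10.
That gives a 4n+2 count (10, n = 2).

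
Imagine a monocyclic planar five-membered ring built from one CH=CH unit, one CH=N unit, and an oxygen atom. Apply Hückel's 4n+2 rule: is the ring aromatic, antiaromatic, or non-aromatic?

Aromatic

All ring atoms are sp² and supply a p orbital to the ring (the double-bond atoms are sp², each contributing one p electron; each sp² =N– keeps its lone pair in-plane and puts one electron into the π system; the oxygen donates one lone pair from its p orbital); the conjugation is uninterrupted.
Adding the contributions, 2 × 2 = 4 from the double-bond units + 2 from the O atom = 6.
Since 6 = 4·1 + 2, the ring meets the 4n+2 criterion.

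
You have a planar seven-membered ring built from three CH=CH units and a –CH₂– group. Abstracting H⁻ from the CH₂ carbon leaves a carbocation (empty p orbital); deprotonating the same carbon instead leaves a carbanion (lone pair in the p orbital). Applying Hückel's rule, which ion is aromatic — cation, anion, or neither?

The cation

Once that carbon is sp², every ring atom has a p orbital and both ions are fully conjugated.
Cation: 3 × 2 + 0 = 6 π electrons → 4(1)+2, aromatic.
Anion: 3 × 2 + 2 = 8 π electrons → 4(2), antiaromatic.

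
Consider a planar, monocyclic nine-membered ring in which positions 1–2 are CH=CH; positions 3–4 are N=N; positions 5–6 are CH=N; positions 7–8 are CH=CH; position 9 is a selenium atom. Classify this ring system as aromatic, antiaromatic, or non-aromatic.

Every ring atom contributes a p orbital perpendicular to the ring (each doubly-bonded ring atom is sp² with one p-orbital electron; the doubly-bonded nitrogens are pyridine-type — their lone pairs lie in the ring plane, leaving one electron in the p orbital; the selenium donates one lone pair from its p orbital), so the π system is cyclic and fully conjugated.
Adding the contributions, 4 × 2 = 8 from the double-bond units + 2 from the Se atom = 10.
With 10 π electrons (n = 2), the Hückel 4n+2 condition holds.

Aromatic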